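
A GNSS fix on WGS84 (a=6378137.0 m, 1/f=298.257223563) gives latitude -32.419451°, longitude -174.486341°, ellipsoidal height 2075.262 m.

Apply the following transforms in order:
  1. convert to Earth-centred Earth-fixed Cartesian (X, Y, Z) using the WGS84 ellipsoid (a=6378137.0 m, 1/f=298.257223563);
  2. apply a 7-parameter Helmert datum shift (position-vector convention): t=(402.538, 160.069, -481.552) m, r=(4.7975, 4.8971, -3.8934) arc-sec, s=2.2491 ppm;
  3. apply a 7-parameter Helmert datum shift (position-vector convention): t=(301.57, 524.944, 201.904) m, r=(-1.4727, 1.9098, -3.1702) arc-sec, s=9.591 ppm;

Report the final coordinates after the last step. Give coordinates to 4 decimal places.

start: φ=-32.419451°, λ=-174.486341°, h=2075.262 m
→ ECEF (a=6378137.000, f=1/298.257223563): X=-5366075.1669, Y=-517985.4036, Z=-3400898.8028
→ Helmert 7p (PV): X=-5365775.2188, Y=-517646.1093, Z=-3401272.6510
→ Helmert 7p (PV): X=-5365564.5606, Y=-517067.9444, Z=-3401049.9906

X=-5365564.5606 m, Y=-517067.9444 m, Z=-3401049.9906 m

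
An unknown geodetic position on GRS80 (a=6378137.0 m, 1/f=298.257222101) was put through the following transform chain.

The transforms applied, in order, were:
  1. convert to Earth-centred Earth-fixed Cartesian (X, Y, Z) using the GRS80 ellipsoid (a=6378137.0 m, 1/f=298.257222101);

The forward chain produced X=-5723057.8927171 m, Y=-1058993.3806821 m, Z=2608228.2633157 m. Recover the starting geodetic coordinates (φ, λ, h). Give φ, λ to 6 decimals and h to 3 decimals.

start: X=-5723057.8927, Y=-1058993.3807, Z=2608228.2633 m
→ geod (Bowring, a=6378137.000): φ=24.28258800°, λ=-169.51657800°, h=3362.5730 m

φ=24.282588°, λ=-169.516578°, h=3362.573 m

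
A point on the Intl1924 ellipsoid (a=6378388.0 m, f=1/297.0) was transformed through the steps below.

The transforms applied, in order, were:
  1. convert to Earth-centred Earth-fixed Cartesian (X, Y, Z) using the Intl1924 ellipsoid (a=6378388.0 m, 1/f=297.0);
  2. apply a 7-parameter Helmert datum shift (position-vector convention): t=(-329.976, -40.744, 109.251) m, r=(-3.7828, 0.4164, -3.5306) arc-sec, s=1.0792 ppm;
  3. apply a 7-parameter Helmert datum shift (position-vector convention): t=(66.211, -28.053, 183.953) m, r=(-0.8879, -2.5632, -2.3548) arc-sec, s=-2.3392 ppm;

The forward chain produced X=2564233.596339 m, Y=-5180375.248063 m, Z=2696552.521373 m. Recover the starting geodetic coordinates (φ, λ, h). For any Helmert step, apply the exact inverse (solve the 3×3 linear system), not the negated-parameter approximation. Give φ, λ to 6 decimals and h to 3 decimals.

φ=25.153756°, λ=-63.660792°, h=3720.418 m

start: X=2564233.5963, Y=-5180375.2481, Z=2696552.5214 m
→ Helmert⁻¹: X=2564266.0308, Y=-5180341.6450, Z=2696320.7106
→ Helmert⁻¹: X=2564676.4666, Y=-5180300.8569, Z=2696118.7231
→ geod (Bowring, a=6378388.000): φ=25.15375600°, λ=-63.66079200°, h=3720.4180 m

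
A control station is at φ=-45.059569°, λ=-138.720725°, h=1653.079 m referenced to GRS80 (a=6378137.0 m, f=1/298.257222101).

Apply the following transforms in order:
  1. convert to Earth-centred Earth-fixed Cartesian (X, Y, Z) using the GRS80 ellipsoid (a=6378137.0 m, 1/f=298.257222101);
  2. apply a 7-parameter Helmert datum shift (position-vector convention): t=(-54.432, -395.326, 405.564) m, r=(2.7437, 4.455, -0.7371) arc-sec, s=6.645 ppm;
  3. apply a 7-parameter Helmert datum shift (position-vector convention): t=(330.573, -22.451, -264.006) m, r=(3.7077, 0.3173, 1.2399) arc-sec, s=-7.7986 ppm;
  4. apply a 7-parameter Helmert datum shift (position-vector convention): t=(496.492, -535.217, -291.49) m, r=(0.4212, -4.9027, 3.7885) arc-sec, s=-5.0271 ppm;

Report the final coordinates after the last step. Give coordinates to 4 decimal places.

start: φ=-45.059569°, λ=-138.720725°, h=1653.079 m
→ ECEF (a=6378137.000, f=1/298.257222101): X=-3392340.1335, Y=-2978070.1857, Z=-4493197.1702
→ Helmert 7p (PV): X=-3392524.7968, Y=-2978413.4100, Z=-4492787.8078
→ Helmert 7p (PV): X=-3392156.7744, Y=-2978352.2673, Z=-4493065.0955
→ Helmert 7p (PV): X=-3391481.7311, Y=-2978925.6409, Z=-4493420.7079

X=-3391481.7311 m, Y=-2978925.6409 m, Z=-4493420.7079 m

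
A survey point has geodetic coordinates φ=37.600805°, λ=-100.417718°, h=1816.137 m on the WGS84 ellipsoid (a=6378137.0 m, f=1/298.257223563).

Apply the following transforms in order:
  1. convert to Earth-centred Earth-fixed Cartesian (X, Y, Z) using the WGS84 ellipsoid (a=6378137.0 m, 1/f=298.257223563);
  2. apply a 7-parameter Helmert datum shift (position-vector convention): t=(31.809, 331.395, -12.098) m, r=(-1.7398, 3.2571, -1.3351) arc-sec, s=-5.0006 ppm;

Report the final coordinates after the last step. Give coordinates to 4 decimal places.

start: φ=37.600805°, λ=-100.417718°, h=1816.137 m
→ ECEF (a=6378137.000, f=1/298.257223563): X=-915151.1969, Y=-4977596.9700, Z=3871542.3815
→ Helmert 7p (PV): X=-915085.8955, Y=-4977202.1050, Z=3871567.3592

X=-915085.8955 m, Y=-4977202.1050 m, Z=3871567.3592 m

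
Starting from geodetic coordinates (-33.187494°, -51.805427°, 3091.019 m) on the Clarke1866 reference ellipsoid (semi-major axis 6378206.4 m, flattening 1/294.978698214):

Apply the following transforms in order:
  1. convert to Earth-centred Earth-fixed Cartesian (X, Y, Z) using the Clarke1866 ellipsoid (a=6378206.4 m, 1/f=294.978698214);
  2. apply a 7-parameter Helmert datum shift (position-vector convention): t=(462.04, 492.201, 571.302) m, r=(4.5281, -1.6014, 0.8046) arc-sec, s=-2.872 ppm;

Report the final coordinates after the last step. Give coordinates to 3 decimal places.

X=3306001.309 m, Y=-4200773.501 m, Z=-3472373.736 m

start: φ=-33.187494°, λ=-51.805427°, h=3091.019 m
→ ECEF (a=6378206.400, f=1/294.978698214): X=3305505.4110, Y=-4201366.9017, Z=-3472888.4434
→ Helmert 7p (PV): X=3306001.3090, Y=-4200773.5007, Z=-3472373.7357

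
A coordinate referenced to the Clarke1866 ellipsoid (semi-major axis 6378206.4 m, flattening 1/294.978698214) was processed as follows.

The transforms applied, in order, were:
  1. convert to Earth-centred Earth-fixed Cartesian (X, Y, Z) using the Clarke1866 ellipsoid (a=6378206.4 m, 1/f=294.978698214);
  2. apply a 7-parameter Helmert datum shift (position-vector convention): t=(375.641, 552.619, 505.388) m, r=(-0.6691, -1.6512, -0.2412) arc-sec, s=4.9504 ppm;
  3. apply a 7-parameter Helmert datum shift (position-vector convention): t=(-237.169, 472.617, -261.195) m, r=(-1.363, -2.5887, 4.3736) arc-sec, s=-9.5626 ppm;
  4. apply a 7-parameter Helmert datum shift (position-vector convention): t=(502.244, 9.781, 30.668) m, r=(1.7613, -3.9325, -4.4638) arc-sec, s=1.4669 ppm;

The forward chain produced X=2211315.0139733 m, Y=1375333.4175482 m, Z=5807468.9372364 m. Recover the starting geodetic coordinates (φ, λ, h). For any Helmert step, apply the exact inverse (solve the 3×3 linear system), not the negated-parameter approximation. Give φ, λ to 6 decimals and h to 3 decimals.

start: X=2211315.0140, Y=1375333.4175, Z=5807468.9372 m
→ Helmert⁻¹: X=2210890.4807, Y=1375419.0545, Z=5807375.8543
→ Helmert⁻¹: X=2211250.8351, Y=1374874.3216, Z=5807673.9191
→ Helmert⁻¹: X=2210909.1298, Y=1374298.6469, Z=5807126.5426
→ geod (Bowring, a=6378206.400): φ=65.99899200°, λ=31.86503800°, h=3737.8480 m

φ=65.998992°, λ=31.865038°, h=3737.848 m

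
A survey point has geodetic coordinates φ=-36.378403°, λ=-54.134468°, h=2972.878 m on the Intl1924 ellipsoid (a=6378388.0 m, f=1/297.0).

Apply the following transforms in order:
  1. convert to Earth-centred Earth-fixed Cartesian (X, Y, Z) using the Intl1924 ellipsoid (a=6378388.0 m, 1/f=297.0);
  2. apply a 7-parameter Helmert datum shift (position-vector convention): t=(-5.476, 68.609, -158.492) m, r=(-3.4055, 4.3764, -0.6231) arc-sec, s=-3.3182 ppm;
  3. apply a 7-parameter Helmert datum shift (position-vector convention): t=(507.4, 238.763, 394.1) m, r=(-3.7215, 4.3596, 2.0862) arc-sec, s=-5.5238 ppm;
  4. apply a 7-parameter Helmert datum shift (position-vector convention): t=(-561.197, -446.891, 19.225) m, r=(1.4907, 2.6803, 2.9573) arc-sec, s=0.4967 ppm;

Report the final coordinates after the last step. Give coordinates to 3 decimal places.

X=3013487.985 m, Y=-4168671.612 m, Z=-3763668.952 m

start: φ=-36.378403°, λ=-54.134468°, h=2972.878 m
→ ECEF (a=6378388.000, f=1/297.0): X=3013691.3983, Y=-4168528.6155, Z=-3763902.3018
→ Helmert 7p (PV): X=3013583.4698, Y=-4168517.4215, Z=-3764043.4233
→ Helmert 7p (PV): X=3014036.8282, Y=-4168293.0645, Z=-3763617.0166
→ Helmert 7p (PV): X=3013487.9845, Y=-4168671.6123, Z=-3763668.9516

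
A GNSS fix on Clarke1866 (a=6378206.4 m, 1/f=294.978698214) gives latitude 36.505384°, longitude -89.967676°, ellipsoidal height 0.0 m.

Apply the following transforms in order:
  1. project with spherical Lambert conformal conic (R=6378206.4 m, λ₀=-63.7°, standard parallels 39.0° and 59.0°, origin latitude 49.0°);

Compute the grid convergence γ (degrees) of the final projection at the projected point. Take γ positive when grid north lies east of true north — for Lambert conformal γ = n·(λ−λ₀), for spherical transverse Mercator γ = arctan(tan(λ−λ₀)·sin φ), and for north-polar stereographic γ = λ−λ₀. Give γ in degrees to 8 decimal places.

-19.92744488

start: φ=36.505384°, λ=-89.967676°, h=0.000 m
→ into lcc (λ₀=-63.7°): φ=36.50538400°, λ−λ₀=-26.26767600°
convergence γ = -19.92744488°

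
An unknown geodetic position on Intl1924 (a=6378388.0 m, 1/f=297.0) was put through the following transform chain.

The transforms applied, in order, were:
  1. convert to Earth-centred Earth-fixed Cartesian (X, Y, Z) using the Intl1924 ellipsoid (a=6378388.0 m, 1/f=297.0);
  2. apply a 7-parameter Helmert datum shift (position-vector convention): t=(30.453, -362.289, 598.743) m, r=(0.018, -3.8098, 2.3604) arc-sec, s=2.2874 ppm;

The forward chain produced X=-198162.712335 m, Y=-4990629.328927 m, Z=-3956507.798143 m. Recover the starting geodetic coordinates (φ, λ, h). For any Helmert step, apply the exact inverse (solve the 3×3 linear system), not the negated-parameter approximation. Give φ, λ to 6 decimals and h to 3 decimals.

start: X=-198162.7123, Y=-4990629.3289, Z=-3956507.7981 m
→ Helmert⁻¹: X=-198322.9074, Y=-4990253.7010, Z=-3957093.3911
→ geod (Bowring, a=6378388.000): φ=-38.57936700°, λ=-92.27585400°, h=1776.7610 m

φ=-38.579367°, λ=-92.275854°, h=1776.761 m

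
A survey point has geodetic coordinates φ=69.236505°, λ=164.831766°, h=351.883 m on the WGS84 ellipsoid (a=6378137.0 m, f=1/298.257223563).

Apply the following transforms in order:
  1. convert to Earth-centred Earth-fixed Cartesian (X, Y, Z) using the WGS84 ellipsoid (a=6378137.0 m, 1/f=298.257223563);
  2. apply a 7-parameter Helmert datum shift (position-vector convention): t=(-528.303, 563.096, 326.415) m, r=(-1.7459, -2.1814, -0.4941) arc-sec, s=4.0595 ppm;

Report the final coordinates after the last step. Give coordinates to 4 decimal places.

start: φ=69.236505°, λ=164.831766°, h=351.883 m
→ ECEF (a=6378137.000, f=1/298.257223563): X=-2188883.1808, Y=593403.4482, Z=5941705.6561
→ Helmert 7p (PV): X=-2189481.7862, Y=594024.4895, Z=5942028.0195

X=-2189481.7862 m, Y=594024.4895 m, Z=5942028.0195 m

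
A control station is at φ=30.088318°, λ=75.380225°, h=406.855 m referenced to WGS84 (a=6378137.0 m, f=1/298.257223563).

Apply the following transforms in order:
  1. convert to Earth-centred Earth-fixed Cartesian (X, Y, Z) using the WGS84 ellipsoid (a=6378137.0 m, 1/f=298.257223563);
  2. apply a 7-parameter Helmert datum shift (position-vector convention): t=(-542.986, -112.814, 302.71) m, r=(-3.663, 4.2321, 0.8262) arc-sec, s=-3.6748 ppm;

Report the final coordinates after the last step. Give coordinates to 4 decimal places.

start: φ=30.088318°, λ=75.380225°, h=406.855 m
→ ECEF (a=6378137.000, f=1/298.257223563): X=1394202.0742, Y=5344861.0183, Z=3179052.6056
→ Helmert 7p (PV): X=1393697.7827, Y=5344790.6032, Z=3179220.1098

X=1393697.7827 m, Y=5344790.6032 m, Z=3179220.1098 m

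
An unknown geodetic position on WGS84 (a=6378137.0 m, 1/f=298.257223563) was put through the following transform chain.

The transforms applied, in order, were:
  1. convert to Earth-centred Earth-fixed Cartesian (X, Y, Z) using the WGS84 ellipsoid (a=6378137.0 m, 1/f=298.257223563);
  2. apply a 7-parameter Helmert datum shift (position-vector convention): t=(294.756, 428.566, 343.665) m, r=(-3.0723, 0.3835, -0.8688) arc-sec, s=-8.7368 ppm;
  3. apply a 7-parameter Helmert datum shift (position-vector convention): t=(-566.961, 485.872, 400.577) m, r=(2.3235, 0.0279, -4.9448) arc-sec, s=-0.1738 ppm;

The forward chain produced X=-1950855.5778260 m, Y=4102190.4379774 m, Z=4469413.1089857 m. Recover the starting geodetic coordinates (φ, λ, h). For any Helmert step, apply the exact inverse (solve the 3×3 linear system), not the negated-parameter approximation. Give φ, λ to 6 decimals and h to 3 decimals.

φ=44.729295°, λ=115.437753°, h=3827.288 m

start: X=-1950855.5778, Y=4102190.4380, Z=4469413.1090 m
→ Helmert⁻¹: X=-1950387.8908, Y=4101708.8634, Z=4468966.8406
→ Helmert⁻¹: X=-1950725.2729, Y=4101241.3519, Z=4468719.6782
→ geod (Bowring, a=6378137.000): φ=44.72929500°, λ=115.43775300°, h=3827.2880 m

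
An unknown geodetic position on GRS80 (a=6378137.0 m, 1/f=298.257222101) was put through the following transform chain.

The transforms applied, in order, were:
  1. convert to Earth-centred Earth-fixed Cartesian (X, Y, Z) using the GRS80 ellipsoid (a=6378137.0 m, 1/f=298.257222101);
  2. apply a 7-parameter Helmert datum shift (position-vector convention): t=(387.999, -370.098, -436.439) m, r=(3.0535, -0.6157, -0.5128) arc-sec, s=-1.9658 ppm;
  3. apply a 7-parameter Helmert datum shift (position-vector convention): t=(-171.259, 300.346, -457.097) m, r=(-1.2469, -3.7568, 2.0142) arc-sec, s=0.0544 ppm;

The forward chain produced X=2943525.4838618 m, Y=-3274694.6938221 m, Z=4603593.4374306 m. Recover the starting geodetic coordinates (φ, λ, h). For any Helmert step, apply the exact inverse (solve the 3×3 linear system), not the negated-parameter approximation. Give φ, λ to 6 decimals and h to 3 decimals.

φ=46.473200°, λ=-48.049184°, h=3907.086 m

start: X=2943525.4839, Y=-3274694.6938, Z=4603593.4374 m
→ Helmert⁻¹: X=2943748.4559, Y=-3275051.4394, Z=4603976.8699
→ Helmert⁻¹: X=2943388.1284, Y=-3274612.2977, Z=4604462.0509
→ geod (Bowring, a=6378137.000): φ=46.47320000°, λ=-48.04918400°, h=3907.0860 m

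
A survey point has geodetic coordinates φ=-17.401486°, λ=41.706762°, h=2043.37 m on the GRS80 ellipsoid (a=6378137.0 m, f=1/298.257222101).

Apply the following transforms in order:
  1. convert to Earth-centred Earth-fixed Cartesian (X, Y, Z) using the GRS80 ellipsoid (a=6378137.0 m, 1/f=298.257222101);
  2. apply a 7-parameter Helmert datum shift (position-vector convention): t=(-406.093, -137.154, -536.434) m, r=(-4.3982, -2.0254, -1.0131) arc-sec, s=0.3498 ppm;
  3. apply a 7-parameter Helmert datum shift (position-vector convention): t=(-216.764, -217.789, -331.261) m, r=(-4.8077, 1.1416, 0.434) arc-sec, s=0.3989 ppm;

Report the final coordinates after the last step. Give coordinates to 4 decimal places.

X=4545947.5197 m, Y=4051339.3642 m, Z=-1896920.6364 m

start: φ=-17.401486°, λ=41.706762°, h=2043.370 m
→ ECEF (a=6378137.000, f=1/298.257222101): X=4546547.4765, Y=4051788.6690, Z=-1895890.1720
→ Helmert 7p (PV): X=4546181.4914, Y=4051590.1751, Z=-1896469.0214
→ Helmert 7p (PV): X=4545947.5197, Y=4051339.3642, Z=-1896920.6364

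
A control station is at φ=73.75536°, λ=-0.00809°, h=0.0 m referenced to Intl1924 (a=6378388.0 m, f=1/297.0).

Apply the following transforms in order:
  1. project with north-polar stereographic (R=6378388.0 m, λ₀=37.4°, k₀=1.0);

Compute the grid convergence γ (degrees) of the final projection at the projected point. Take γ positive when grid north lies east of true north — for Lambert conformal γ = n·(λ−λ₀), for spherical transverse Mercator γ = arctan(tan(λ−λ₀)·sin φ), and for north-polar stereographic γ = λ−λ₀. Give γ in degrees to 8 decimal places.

start: φ=73.755360°, λ=-0.008090°, h=0.000 m
→ into stereo (λ₀=37.4°): φ=73.75536000°, λ−λ₀=-37.40809000°
convergence γ = -37.40809000°

-37.40809000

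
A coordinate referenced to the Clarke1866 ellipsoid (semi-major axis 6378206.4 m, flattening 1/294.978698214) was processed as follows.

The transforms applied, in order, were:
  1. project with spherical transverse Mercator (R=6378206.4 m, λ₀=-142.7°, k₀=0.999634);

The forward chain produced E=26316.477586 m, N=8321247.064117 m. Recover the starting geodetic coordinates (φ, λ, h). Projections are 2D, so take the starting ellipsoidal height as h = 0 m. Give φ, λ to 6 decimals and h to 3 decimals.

start: E=26316.4776, N=8321247.0641 m
→ tm⁻¹: φ=74.77579600°, λ=-141.79939000°

φ=74.775796°, λ=-141.799390°, h=0.000 m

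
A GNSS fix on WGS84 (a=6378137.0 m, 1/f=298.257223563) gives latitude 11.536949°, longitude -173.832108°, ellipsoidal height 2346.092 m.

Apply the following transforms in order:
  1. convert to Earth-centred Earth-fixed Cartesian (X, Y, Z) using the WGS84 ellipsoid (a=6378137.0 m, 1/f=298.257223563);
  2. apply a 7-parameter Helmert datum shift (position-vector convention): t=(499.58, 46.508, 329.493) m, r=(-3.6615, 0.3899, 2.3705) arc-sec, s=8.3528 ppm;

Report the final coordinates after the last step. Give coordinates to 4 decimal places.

start: φ=11.536949°, λ=-173.832108°, h=2346.092 m
→ ECEF (a=6378137.000, f=1/298.257223563): X=-6216215.1152, Y=-671772.6610, Z=1267725.6775
→ Helmert 7p (PV): X=-6215757.3412, Y=-671780.7005, Z=1268089.4351

X=-6215757.3412 m, Y=-671780.7005 m, Z=1268089.4351 m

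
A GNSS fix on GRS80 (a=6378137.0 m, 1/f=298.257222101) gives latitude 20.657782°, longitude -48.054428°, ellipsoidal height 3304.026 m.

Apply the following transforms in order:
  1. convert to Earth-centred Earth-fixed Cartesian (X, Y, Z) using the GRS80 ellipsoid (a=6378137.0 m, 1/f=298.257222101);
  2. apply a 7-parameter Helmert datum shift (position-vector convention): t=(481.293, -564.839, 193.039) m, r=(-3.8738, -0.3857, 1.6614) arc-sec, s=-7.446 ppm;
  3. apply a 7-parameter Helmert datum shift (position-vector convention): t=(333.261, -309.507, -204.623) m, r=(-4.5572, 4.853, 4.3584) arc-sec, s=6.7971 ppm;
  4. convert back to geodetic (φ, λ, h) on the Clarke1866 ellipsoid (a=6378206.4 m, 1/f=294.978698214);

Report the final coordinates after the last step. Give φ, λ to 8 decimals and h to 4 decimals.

start: φ=20.657782°, λ=-48.054428°, h=3304.026 m
→ ECEF (a=6378137.000, f=1/298.257222101): X=3992919.1964, Y=-4443066.6392, Z=2237148.2351
→ Helmert 7p (PV): X=3993402.3621, Y=-4443524.2187, Z=2237415.5261
→ Helmert 7p (PV): X=3993909.3018, Y=-4443730.1135, Z=2237230.3292
→ geod (Bowring, a=6378206.400): φ=20.65621063°, λ=-48.05161884°, h=4374.1288 m

φ=20.65621063°, λ=-48.05161884°, h=4374.1288 m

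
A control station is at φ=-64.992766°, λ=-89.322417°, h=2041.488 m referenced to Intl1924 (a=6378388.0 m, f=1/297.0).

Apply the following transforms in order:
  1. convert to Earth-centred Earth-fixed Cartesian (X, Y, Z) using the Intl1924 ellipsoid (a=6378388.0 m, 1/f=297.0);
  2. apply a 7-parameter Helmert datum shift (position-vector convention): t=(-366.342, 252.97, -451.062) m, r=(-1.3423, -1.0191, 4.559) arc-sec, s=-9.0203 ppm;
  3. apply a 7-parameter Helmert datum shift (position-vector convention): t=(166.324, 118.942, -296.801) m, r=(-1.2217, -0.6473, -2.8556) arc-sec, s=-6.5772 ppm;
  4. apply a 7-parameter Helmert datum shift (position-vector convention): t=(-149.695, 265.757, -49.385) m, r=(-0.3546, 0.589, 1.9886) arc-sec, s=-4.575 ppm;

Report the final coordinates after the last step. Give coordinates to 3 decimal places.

start: φ=-64.992766°, λ=-89.322417°, h=2041.488 m
→ ECEF (a=6378388.000, f=1/297.0): X=31985.0743, Y=-2704501.6320, Z=-5759348.8926
→ Helmert 7p (PV): X=31706.6751, Y=-2704261.0391, Z=-5759730.2457
→ Helmert 7p (PV): X=31853.4271, Y=-2704158.8641, Z=-5759973.0471
→ Helmert 7p (PV): X=31713.2092, Y=-2703890.3307, Z=-5759991.5224

X=31713.209 m, Y=-2703890.331 m, Z=-5759991.522 m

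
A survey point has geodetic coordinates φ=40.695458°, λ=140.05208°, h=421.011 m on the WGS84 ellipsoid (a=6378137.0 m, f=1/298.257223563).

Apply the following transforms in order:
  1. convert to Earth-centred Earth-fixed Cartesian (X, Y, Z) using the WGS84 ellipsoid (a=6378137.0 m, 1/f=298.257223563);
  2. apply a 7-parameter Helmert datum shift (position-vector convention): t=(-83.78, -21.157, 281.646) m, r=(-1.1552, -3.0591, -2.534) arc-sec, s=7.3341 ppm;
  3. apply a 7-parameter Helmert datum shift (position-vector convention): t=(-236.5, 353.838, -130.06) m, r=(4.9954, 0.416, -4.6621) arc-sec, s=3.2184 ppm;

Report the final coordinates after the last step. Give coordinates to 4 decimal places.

start: φ=40.695458°, λ=140.052080°, h=421.011 m
→ ECEF (a=6378137.000, f=1/298.257223563): X=-3712804.3318, Y=3109666.1387, Z=4137114.8311
→ Helmert 7p (PV): X=-3712938.4965, Y=3109736.5715, Z=4137354.3383
→ Helmert 7p (PV): X=-3713108.3138, Y=3110084.1395, Z=4137320.3954

X=-3713108.3138 m, Y=3110084.1395 m, Z=4137320.3954 m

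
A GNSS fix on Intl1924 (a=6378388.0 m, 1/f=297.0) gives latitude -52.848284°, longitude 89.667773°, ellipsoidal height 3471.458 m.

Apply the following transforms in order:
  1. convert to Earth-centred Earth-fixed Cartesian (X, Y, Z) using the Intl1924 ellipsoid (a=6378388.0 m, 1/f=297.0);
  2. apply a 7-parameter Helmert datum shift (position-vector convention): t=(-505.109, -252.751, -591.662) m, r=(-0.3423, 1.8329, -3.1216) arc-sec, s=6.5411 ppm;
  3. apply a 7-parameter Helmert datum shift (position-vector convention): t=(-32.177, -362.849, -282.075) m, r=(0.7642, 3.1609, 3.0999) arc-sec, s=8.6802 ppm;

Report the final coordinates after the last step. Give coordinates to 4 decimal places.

start: φ=-52.848284°, λ=89.667773°, h=3471.458 m
→ ECEF (a=6378388.000, f=1/297.0): X=22396.0210, Y=3862368.5000, Z=-5063232.3725
→ Helmert 7p (PV): X=21904.5188, Y=3862132.2717, Z=-5063863.7624
→ Helmert 7p (PV): X=21736.8867, Y=3861822.0374, Z=-5064175.8193

X=21736.8867 m, Y=3861822.0374 m, Z=-5064175.8193 m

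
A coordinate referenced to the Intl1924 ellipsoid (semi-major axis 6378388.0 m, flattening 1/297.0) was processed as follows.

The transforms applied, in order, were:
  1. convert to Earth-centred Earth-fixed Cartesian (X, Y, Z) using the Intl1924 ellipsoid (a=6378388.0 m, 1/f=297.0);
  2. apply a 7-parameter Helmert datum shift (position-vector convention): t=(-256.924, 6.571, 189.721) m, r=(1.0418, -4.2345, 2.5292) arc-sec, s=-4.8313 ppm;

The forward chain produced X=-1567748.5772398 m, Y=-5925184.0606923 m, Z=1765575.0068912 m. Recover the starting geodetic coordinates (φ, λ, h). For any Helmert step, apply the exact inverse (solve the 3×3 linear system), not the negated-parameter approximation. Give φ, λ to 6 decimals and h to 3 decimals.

start: X=-1567748.5772, Y=-5925184.0607, Z=1765575.0069 m
→ Helmert⁻¹: X=-1567535.6366, Y=-5925191.1203, Z=1765455.9225
→ geod (Bowring, a=6378388.000): φ=16.17200500°, λ=-104.81837100°, h=1500.9230 m

φ=16.172005°, λ=-104.818371°, h=1500.923 m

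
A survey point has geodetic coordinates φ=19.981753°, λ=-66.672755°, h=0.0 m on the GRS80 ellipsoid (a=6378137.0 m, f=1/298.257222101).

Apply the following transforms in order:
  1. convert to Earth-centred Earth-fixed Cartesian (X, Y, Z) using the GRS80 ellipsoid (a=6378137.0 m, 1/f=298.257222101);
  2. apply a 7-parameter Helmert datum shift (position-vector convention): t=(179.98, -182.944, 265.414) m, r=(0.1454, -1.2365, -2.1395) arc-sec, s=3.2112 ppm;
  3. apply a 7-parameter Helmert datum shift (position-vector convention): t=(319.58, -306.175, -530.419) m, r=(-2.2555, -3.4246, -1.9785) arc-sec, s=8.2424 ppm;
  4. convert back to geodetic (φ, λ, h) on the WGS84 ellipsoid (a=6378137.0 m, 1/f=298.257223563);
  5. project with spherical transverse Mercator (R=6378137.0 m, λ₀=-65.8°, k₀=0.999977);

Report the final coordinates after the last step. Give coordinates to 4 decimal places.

E=-91199.4293 m, N=2224189.1996 m

start: φ=19.981753°, λ=-66.672755°, h=0.000 m
→ ECEF (a=6378137.000, f=1/298.257222101): X=2374517.8984, Y=-5506359.9990, Z=2165798.4808
→ Helmert 7p (PV): X=2374635.4047, Y=-5506586.7817, Z=2166081.2026
→ Helmert 7p (PV): X=2374885.7739, Y=-5506937.4357, Z=2165668.2785
→ geod (Bowring, a=6378137.000): φ=19.97856157°, λ=-66.67171221°, h=590.7374 m
→ tm (R=6378137.0, λ₀=-65.8°): E=-91199.4293, N=2224189.1996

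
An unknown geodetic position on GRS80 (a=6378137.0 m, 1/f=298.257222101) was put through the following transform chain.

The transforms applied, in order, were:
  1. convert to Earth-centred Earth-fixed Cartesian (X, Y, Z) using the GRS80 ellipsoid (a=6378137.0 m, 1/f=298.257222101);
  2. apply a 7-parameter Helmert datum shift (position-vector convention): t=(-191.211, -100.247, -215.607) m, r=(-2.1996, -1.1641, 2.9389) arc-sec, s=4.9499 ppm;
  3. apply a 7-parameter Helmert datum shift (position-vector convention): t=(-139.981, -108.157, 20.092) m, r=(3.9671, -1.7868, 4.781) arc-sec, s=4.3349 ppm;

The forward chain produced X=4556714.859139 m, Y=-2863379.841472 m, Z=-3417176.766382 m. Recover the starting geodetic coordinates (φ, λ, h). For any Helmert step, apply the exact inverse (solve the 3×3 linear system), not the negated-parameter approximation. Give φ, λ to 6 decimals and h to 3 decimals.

φ=-32.586500°, λ=-32.143646°, h=2934.872 m

start: X=4556714.8591, Y=-2863379.8415, Z=-3417176.7664 m
→ Helmert⁻¹: X=4556739.1137, Y=-2863430.6154, Z=-3417166.4462
→ Helmert⁻¹: X=4556847.6865, Y=-2863344.6835, Z=-3416990.1779
→ geod (Bowring, a=6378137.000): φ=-32.58650000°, λ=-32.14364600°, h=2934.8720 m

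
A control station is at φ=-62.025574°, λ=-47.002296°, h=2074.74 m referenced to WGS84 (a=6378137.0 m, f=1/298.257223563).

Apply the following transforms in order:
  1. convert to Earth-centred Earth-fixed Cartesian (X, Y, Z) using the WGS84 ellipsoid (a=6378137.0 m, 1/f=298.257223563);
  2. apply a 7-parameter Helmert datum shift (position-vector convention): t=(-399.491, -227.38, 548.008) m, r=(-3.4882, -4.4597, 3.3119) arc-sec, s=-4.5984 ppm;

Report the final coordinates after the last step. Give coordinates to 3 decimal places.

X=2046101.320 m, Y=-2194901.269 m, Z=-5611029.867 m

start: φ=-62.025574°, λ=-47.002296°, h=2074.740 m
→ ECEF (a=6378137.000, f=1/298.257223563): X=2046353.6521, Y=-2194621.9382, Z=-5611685.0378
→ Helmert 7p (PV): X=2046101.3200, Y=-2194901.2695, Z=-5611029.8668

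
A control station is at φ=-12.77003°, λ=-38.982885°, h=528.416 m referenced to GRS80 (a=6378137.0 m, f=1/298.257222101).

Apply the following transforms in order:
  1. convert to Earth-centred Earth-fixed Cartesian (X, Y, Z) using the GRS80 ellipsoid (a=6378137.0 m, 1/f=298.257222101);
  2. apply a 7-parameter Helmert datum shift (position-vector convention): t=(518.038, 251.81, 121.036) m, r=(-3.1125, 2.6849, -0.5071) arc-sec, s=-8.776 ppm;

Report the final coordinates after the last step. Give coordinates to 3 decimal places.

start: φ=-12.770030°, λ=-38.982885°, h=528.416 m
→ ECEF (a=6378137.000, f=1/298.257222101): X=4836499.5655, Y=-3914128.5982, Z=-1400721.1841
→ Helmert 7p (PV): X=4836947.3029, Y=-3913875.4646, Z=-1400591.7473

X=4836947.303 m, Y=-3913875.465 m, Z=-1400591.747 m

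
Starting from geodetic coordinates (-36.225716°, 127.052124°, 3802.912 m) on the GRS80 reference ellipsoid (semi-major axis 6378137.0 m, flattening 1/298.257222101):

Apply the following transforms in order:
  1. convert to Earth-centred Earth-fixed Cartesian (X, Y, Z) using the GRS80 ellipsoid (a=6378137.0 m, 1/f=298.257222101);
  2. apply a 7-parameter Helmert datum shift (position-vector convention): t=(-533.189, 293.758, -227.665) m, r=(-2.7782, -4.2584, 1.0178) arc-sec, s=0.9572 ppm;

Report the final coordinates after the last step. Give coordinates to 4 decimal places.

X=-3106160.8931 m, Y=4113819.3723 m, Z=-3751023.1959 m

start: φ=-36.225716°, λ=127.052124°, h=3802.912 m
→ ECEF (a=6378137.000, f=1/298.257222101): X=-3105681.8669, Y=4113587.5198, Z=-3750672.4166
→ Helmert 7p (PV): X=-3106160.8931, Y=4113819.3723, Z=-3751023.1959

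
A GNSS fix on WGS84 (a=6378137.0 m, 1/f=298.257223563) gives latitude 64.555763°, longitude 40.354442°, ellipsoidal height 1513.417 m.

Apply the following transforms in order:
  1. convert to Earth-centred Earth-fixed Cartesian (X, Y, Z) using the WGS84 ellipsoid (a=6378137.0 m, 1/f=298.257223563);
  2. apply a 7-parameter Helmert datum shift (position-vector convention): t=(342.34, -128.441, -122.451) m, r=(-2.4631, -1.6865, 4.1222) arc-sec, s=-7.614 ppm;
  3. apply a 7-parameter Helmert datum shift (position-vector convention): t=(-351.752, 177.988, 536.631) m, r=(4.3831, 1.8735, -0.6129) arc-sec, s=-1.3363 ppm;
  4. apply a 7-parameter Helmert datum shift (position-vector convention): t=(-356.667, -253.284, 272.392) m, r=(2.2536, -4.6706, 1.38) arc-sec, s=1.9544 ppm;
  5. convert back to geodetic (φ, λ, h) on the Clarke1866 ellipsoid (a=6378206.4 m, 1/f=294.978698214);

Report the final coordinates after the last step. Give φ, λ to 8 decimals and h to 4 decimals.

start: φ=64.555763°, λ=40.354442°, h=1513.417 m
→ ECEF (a=6378137.000, f=1/298.257223563): X=2094438.8291, Y=1779637.4877, Z=5737971.3707
→ Helmert 7p (PV): X=2094682.7408, Y=1779605.8727, Z=5737801.1043
→ Helmert 7p (PV): X=2094385.5939, Y=1779653.3311, Z=5738348.8583
→ Helmert 7p (PV): X=2093891.1757, Y=1779354.8416, Z=5738699.3342
→ geod (Bowring, a=6378206.400): φ=64.56508718°, λ=40.35734497°, h=2037.4014 m

φ=64.56508718°, λ=40.35734497°, h=2037.4014 m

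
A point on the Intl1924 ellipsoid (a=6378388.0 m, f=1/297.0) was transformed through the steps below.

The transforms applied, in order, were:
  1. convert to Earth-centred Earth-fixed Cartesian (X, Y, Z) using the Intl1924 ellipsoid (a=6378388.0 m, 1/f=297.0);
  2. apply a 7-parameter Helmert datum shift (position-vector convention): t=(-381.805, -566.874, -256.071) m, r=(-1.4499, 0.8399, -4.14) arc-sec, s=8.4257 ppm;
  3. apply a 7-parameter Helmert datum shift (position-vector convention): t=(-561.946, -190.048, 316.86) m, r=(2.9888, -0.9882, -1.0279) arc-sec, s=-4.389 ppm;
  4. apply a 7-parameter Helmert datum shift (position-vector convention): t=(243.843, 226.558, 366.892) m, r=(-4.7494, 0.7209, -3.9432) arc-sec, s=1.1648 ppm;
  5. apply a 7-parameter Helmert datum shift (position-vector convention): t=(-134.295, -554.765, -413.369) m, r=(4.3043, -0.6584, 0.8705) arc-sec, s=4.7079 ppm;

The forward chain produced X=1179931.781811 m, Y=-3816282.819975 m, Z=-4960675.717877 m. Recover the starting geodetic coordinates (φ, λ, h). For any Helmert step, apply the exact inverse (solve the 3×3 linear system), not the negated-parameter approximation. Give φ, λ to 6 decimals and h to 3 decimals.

start: X=1179931.7818, Y=-3816282.8200, Z=-4960675.7179 m
→ Helmert⁻¹: X=1180028.5844, Y=-3815818.5789, Z=-4960163.1354
→ Helmert⁻¹: X=1179873.6539, Y=-3815903.9145, Z=-4960607.9897
→ Helmert⁻¹: X=1180436.0292, Y=-3815796.6151, Z=-4960896.9873
→ Helmert⁻¹: X=1180904.6592, Y=-3815139.0234, Z=-4960621.1290
→ geod (Bowring, a=6378388.000): φ=-51.35152800°, λ=-72.80107100°, h=3151.8110 m

φ=-51.351528°, λ=-72.801071°, h=3151.811 m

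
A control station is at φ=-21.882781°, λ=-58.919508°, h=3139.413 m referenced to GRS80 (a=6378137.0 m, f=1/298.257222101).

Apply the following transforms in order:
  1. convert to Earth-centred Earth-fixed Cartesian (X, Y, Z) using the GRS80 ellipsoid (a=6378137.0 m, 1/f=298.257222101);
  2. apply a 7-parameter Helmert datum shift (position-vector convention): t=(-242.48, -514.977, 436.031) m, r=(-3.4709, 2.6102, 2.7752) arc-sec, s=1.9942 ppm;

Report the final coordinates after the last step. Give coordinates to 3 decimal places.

X=3058146.428 m, Y=-5074304.294 m, Z=-2363065.548 m

start: φ=-21.882781°, λ=-58.919508°, h=3139.413 m
→ ECEF (a=6378137.000, f=1/298.257222101): X=3058344.4537, Y=-5073780.5748, Z=-2363543.5422
→ Helmert 7p (PV): X=3058146.4284, Y=-5074304.2935, Z=-2363065.5481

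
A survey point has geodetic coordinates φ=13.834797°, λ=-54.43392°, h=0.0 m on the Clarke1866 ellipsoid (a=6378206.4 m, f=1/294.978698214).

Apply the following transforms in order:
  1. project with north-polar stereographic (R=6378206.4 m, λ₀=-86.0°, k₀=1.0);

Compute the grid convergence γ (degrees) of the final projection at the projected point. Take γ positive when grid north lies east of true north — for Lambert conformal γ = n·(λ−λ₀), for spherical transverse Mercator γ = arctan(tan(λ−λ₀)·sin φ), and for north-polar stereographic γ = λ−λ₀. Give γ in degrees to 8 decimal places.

31.56608000

start: φ=13.834797°, λ=-54.433920°, h=0.000 m
→ into stereo (λ₀=-86.0°): φ=13.83479700°, λ−λ₀=31.56608000°
convergence γ = 31.56608000°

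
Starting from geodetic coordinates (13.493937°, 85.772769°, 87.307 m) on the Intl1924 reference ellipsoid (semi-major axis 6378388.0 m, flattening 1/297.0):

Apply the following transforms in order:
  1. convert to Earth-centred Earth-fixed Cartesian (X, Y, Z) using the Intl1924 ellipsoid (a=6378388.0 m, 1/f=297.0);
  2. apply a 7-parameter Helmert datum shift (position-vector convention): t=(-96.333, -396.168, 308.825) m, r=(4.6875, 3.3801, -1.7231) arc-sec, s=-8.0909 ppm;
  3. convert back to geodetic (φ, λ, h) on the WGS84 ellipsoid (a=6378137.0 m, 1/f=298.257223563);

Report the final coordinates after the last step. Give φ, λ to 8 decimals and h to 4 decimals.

start: φ=13.493937°, λ=85.772769°, h=87.307 m
→ ECEF (a=6378388.000, f=1/297.0): X=457275.7775, Y=6186654.1666, Z=1478634.1274
→ Helmert 7p (PV): X=457251.6570, Y=6186170.5204, Z=1479064.0901
→ geod (Bowring, a=6378137.000): φ=13.49836346°, λ=85.77266189°, h=-37.0491 m

φ=13.49836346°, λ=85.77266189°, h=-37.0491 m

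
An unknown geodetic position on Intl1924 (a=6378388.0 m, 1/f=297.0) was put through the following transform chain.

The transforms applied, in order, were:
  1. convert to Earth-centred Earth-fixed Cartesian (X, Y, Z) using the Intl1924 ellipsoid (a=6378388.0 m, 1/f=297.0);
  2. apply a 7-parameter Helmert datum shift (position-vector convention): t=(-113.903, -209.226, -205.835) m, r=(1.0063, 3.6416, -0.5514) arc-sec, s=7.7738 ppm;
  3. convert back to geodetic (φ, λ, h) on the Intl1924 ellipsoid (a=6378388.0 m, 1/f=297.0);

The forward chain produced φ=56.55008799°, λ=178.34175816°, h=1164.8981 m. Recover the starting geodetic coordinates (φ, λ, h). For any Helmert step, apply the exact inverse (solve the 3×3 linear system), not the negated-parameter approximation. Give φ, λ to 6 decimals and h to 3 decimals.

φ=56.550899°, λ=178.338082°, h=1227.396 m

start: φ=56.550088°, λ=178.341758°, h=1164.898 m
→ ECEF (a=6378388.000, f=1/297.0): X=-3523239.3838, Y=101997.2986, Z=5299530.7941
→ Helmert⁻¹: X=-3523191.9310, Y=102222.1669, Z=5299632.7298
→ geod (Bowring, a=6378388.000): φ=56.55089900°, λ=178.33808200°, h=1227.3960 m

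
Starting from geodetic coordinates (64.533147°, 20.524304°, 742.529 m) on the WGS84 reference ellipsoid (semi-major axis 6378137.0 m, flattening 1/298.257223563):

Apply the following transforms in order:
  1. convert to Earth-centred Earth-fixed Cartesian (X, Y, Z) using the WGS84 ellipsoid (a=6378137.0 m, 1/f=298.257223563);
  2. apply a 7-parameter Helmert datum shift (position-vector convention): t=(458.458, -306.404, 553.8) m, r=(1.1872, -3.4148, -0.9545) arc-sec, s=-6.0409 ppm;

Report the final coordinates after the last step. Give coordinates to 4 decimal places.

start: φ=64.533147°, λ=20.524304°, h=742.529 m
→ ECEF (a=6378137.000, f=1/298.257223563): X=2575777.2856, Y=964289.2032, Z=5736191.4221
→ Helmert 7p (PV): X=2576129.6814, Y=963932.0389, Z=5736758.7633

X=2576129.6814 m, Y=963932.0389 m, Z=5736758.7633 m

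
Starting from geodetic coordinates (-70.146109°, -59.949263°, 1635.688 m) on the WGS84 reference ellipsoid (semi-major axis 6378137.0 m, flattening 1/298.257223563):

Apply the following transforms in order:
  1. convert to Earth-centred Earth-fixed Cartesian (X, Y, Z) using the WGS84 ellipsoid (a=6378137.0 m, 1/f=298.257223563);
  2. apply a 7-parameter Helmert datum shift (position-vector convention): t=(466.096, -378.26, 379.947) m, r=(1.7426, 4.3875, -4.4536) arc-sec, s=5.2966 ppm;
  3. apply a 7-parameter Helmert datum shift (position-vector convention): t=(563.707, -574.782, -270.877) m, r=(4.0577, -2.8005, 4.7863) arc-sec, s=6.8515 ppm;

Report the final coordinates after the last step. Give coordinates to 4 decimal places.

X=1089245.5916 m, Y=-1881853.7837 m, Z=-5978158.8080 m

start: φ=-70.146109°, λ=-59.949263°, h=1635.688 m
→ ECEF (a=6378137.000, f=1/298.257223563): X=1088245.5239, Y=-1881047.7545, Z=-5978133.9846
→ Helmert 7p (PV): X=1088549.6060, Y=-1881408.9691, Z=-5977824.7417
→ Helmert 7p (PV): X=1089245.5916, Y=-1881853.7837, Z=-5978158.8080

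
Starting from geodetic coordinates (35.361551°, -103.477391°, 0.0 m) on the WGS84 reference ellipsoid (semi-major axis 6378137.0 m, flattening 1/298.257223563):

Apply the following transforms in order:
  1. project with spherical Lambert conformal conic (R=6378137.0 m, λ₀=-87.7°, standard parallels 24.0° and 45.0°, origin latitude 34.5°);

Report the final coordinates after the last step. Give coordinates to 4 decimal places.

E=-1402608.1600 m, N=204531.3644 m

start: φ=35.361551°, λ=-103.477391°, h=0.000 m
→ lcc (R=6378137.0, λ₀=-87.7°): E=-1402608.1600, N=204531.3644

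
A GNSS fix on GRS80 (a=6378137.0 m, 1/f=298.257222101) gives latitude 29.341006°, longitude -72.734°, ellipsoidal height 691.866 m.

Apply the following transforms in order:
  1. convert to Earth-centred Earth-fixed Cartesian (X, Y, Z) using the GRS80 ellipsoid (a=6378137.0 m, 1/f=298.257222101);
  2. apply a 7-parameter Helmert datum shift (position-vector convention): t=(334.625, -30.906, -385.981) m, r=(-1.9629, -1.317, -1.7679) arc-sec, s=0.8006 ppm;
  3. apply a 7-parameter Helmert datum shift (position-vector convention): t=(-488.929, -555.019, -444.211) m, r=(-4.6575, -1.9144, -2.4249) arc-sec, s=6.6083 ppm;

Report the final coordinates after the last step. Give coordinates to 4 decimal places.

start: φ=29.341006°, λ=-72.734000°, h=691.866 m
→ ECEF (a=6378137.000, f=1/298.257222101): X=1651743.5447, Y=-5314242.9760, Z=3107243.1649
→ Helmert 7p (PV): X=1652014.1038, Y=-5314262.7239, Z=3106920.7905
→ Helmert 7p (PV): X=1651444.7793, Y=-5314802.1274, Z=3106632.4418

X=1651444.7793 m, Y=-5314802.1274 m, Z=3106632.4418 m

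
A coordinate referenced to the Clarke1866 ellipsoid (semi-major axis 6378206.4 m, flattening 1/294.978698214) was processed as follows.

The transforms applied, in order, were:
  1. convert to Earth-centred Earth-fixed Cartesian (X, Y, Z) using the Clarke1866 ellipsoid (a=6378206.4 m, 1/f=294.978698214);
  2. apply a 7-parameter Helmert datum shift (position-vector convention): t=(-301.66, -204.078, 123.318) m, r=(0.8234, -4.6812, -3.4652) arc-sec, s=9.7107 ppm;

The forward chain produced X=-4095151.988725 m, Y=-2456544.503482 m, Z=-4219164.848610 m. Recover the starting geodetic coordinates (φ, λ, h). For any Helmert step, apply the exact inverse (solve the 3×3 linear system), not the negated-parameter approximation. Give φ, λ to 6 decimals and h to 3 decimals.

φ=-41.655819°, λ=-149.041561°, h=3349.734 m

start: X=-4095151.9887, Y=-2456544.5035, Z=-4219164.8486 m
→ Helmert⁻¹: X=-4094865.0522, Y=-2456402.2083, Z=-4219144.4556
→ geod (Bowring, a=6378206.400): φ=-41.65581900°, λ=-149.04156100°, h=3349.7340 m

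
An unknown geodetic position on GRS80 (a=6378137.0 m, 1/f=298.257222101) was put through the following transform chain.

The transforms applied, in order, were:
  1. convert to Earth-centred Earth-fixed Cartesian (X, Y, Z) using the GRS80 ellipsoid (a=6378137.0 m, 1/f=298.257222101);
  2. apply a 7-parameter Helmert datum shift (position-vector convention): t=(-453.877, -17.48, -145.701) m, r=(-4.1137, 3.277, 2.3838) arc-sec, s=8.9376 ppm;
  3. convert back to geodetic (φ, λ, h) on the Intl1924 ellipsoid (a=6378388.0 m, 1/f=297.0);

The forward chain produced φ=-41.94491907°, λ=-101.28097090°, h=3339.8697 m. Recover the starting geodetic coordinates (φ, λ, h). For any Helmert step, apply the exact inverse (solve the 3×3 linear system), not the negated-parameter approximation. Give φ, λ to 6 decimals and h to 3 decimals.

φ=-41.945065°, λ=-101.275712°, h=3317.493 m

start: φ=-41.944919°, λ=-101.280971°, h=3339.870 m
→ ECEF (a=6378388.000, f=1/297.0): X=-929938.8892, Y=-4661946.9908, Z=-4243360.7276
→ Helmert⁻¹: X=-929463.1667, Y=-4661792.4757, Z=-4243284.8433
→ geod (Bowring, a=6378137.000): φ=-41.94506500°, λ=-101.27571200°, h=3317.4930 m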